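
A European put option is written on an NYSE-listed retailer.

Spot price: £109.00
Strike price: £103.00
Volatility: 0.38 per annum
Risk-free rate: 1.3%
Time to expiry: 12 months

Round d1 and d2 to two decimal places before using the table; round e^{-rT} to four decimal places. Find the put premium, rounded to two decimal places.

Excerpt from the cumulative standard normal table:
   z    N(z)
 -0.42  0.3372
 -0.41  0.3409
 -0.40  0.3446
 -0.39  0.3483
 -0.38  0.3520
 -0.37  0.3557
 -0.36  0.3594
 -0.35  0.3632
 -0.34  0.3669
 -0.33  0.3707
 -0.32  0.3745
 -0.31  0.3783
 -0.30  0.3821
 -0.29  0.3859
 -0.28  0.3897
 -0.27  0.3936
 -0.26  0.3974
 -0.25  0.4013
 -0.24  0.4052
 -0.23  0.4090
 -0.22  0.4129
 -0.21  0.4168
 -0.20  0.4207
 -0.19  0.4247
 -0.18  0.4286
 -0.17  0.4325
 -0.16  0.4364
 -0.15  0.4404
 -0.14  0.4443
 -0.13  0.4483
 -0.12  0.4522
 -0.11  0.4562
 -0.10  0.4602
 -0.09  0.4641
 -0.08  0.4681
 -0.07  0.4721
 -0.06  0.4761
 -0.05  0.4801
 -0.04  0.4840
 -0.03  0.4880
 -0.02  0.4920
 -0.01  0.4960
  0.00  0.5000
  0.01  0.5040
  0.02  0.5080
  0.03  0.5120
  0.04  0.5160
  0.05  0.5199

£12.47

σ√T = 0.38 × 1.0000 = 0.3800
ln(S/K) + (r + σ²/2)T = ln(109/103) + (0.013 + 0.38²/2)·1 = 0.0566 + 0.0852 = 0.1418
d₁ = 0.1418 / 0.3800 = 0.3732 → 0.37
d₂ = d₁ − σ√T = 0.3732 − 0.3800 = -0.0068 → -0.01
exp(−rT) = exp(−0.013·1) = 0.9871
N(−d₂) = N(0.01) = 0.5040;  N(−d₁) = N(-0.37) = 0.3557
P = 103·0.9871·0.5040 − 109·0.3557 = 51.2423 − 38.7713 = 12.4710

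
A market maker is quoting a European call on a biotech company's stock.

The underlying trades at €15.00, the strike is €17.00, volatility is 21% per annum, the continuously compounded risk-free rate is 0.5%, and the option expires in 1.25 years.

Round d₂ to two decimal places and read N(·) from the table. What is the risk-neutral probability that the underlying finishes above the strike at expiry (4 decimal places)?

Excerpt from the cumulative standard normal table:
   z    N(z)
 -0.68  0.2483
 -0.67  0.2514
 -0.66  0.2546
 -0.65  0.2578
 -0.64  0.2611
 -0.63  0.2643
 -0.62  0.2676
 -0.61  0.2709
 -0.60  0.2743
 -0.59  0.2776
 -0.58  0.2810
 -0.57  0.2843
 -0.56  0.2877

σ√T = 0.21·√1.25 = 0.2348
ln(S/K) + (r + σ²/2)T = ln(15/17) + (0.005 + 0.21²/2)·1.25 = -0.1252 + 0.0338 = -0.0914
d₁ = -0.0914 / 0.2348 = -0.3891 → -0.39
d₂ = d₁ − σ√T = -0.3891 − 0.2348 = -0.6239 → -0.62
Pr(exercise) under Q = N(d₂) = 0.2676

0.2676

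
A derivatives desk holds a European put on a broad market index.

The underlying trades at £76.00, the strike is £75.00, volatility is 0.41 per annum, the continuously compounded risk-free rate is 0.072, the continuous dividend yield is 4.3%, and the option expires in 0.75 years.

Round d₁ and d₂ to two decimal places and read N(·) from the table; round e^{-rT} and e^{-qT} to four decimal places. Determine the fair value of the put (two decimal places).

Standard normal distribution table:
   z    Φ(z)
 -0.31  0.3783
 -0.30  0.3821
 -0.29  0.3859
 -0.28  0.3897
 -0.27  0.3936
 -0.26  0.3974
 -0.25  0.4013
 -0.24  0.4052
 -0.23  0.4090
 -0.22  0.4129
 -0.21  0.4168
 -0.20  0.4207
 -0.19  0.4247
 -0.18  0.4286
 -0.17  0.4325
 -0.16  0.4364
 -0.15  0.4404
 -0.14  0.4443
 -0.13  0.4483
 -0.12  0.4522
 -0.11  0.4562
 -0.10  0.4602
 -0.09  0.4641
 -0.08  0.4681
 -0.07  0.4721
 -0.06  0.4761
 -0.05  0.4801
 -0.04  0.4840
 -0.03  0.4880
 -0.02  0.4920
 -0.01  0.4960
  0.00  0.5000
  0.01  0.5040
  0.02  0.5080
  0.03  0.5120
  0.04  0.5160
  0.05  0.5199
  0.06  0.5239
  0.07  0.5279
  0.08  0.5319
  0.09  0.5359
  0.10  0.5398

£9.12

σ√T = 0.41·√0.75 = 0.3551
ln(S/K) + (r − q + σ²/2)T = ln(76/75) + (0.072 − 0.043 + 0.41²/2)·0.75 = 0.0132 + 0.0848 = 0.0980
d₁ = 0.0980 / 0.3551 = 0.2761 ⇒ 0.28
d₂ = d₁ − σ√T = 0.2761 − 0.3551 = -0.0790 ⇒ -0.08
exp(−qT) = exp(−0.043·0.75) = 0.9683;  exp(−rT) = exp(−0.072·0.75) = 0.9474
P = 75·0.9474·N(0.08) − 76·0.9683·N(-0.28) = 75·0.9474·0.5319 − 76·0.9683·0.3897 = 37.7942 − 28.6783 = 9.1158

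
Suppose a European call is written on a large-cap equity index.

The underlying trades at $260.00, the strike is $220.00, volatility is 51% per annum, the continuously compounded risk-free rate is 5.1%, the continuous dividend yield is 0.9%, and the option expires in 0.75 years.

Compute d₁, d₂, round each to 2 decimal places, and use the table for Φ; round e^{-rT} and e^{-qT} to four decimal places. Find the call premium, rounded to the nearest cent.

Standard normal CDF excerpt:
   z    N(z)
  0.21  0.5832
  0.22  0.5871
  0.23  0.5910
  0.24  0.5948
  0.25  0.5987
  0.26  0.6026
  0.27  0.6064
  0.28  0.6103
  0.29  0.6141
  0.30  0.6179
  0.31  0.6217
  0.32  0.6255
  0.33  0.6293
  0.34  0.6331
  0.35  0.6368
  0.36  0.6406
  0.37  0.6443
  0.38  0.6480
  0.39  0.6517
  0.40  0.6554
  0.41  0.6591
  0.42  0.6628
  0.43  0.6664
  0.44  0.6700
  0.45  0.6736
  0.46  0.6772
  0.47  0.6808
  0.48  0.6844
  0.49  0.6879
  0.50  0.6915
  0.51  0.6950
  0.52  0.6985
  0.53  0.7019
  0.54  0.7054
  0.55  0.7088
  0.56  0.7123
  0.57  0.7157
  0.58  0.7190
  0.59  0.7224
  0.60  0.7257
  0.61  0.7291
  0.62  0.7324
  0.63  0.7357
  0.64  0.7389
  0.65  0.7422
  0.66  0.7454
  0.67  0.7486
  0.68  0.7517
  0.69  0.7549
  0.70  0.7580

$68.19

T = 0.75;  σ√T = 0.4417
d₁ = [ln(260/220) + (0.051 − 0.009 + 0.51²/2)·0.75] / 0.4417 = [0.1671 + 0.1290] / 0.4417 = 0.6704 ≈ 0.67
d₂ = d₁ − σ√T = 0.6704 − 0.4417 = 0.2287 ≈ 0.23
exp(−qT) = exp(−0.009·0.75) = 0.9933;  exp(−rT) = exp(−0.051·0.75) = 0.9625
N(d₁) = N(0.67) = 0.7486;  N(d₂) = N(0.23) = 0.5910
C = 260·0.9933·0.7486 − 220·0.9625·0.5910 = 193.3319 − 125.1442 = 68.1877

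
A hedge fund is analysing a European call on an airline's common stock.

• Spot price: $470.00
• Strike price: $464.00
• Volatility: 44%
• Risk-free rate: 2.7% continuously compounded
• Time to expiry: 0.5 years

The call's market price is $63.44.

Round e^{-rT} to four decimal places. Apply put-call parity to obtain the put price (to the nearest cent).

e^(−rT) = e^(−0.027·0.5) = 0.9866
Put-call parity: C − P = S − K·e^(−rT) = 470 − 464·0.9866 = 470 − 457.7824 = 12.2176
P = C − (C − P) = 63.44 − (12.2176) = 51.2224

$51.22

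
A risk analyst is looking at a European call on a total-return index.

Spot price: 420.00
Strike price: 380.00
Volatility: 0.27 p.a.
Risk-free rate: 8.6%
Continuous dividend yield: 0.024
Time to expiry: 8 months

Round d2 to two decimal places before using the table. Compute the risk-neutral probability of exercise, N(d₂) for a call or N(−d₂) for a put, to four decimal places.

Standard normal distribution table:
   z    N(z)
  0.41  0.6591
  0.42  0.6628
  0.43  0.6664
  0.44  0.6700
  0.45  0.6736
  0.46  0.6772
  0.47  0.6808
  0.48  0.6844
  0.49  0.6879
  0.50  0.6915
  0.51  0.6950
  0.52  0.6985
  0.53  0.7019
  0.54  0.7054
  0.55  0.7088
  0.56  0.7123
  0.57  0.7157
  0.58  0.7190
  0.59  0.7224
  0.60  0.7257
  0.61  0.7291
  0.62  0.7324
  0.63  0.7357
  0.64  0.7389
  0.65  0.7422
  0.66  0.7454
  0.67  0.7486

T = 0.6667;  σ√T = 0.2205
ln(S/K) + (r − q + σ²/2)T = ln(420/380) + (0.086 − 0.024 + 0.27²/2)·0.6667 = 0.1001 + 0.0656 = 0.1657
d₁ = 0.1657 / 0.2205 = 0.7517 ⇒ 0.75
d₂ = d₁ − σ√T = 0.7517 − 0.2205 = 0.5313 ⇒ 0.53
Risk-neutral Pr[S_T > K] = N(d₂) = N(0.53) = 0.7019

0.7019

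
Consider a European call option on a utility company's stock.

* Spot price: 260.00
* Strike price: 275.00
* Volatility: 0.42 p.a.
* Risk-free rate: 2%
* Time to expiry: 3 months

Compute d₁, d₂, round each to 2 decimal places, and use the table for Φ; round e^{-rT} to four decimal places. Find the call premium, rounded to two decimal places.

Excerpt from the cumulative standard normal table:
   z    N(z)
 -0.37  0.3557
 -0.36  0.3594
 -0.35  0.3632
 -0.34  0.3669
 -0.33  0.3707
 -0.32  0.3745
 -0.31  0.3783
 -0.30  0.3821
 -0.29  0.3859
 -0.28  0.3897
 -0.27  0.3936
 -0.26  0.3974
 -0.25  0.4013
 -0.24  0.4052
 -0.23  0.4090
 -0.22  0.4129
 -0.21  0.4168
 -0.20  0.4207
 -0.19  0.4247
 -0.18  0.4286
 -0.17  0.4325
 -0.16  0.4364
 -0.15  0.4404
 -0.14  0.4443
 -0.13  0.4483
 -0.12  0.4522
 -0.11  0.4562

16.14

σ√T = 0.42·√0.25 = 0.2100
d₁ = [ln(260/275) + (0.02 + 0.42²/2)·0.25] / 0.2100 = [-0.0561 + 0.0270] / 0.2100 = -0.1383 which rounds to -0.14
d₂ = d₁ − σ√T = -0.1383 − 0.2100 = -0.3483 which rounds to -0.35
exp(−rT) = exp(−0.02·0.25) = 0.9950
N(d₁) = N(-0.14) = 0.4443;  N(d₂) = N(-0.35) = 0.3632
C = 260·0.4443 − 275·0.9950·0.3632 = 115.5180 − 99.3806 = 16.1374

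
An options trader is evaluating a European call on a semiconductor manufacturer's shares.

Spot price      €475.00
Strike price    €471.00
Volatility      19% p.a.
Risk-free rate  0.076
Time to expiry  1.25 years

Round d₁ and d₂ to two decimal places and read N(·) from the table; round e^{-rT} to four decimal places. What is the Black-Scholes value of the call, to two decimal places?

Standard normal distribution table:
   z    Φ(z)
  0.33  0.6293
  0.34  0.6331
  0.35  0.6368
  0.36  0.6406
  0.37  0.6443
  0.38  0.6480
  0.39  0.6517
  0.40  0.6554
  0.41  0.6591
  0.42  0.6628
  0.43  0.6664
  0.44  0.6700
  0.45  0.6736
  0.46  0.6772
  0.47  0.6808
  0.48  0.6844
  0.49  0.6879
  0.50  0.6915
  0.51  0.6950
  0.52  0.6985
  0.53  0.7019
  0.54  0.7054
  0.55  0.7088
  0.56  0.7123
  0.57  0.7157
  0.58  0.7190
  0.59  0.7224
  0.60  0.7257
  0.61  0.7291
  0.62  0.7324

€65.58

T = 1.25;  σ√T = 0.2124
ln(S/K) + (r + σ²/2)T = ln(475/471) + (0.076 + 0.19²/2)·1.25 = 0.0085 + 0.1176 = 0.1260
d₁ = 0.1260 / 0.2124 = 0.5932 ≈ 0.59
d₂ = d₁ − σ√T = 0.5932 − 0.2124 = 0.3808 ≈ 0.38
e^(−rT) = e^(−0.076·1.25) = 0.9094
N(d₁) = N(0.59) = 0.7224;  N(d₂) = N(0.38) = 0.6480
C = 475·0.7224 − 471·0.9094·0.6480 = 343.1400 − 277.5562 = 65.5838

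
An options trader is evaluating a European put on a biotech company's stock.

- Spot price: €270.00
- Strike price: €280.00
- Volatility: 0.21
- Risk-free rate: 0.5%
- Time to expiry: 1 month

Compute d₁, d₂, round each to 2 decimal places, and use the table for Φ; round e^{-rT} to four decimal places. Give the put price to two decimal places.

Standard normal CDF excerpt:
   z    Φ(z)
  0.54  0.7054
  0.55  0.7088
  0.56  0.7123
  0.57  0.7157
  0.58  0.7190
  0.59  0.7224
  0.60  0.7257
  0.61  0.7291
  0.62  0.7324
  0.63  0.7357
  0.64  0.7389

€12.67

T = 0.08333;  σ√T = 0.0606
d₁ = [ln(270/280) + (0.005 + ½·0.21²)·0.08333] / (σ√T) = (-0.0364 + 0.0023) / 0.0606 = -0.5627 ≈ -0.56
d₂ = -0.5627 − 0.0606 = -0.6233 ≈ -0.62
e^(−rT) = e^(−0.005·0.08333) = 0.9996
P = 280·0.9996·N(0.62) − 270·N(0.56) = 280·0.9996·0.7324 − 270·0.7123 = 204.9900 − 192.3210 = 12.6690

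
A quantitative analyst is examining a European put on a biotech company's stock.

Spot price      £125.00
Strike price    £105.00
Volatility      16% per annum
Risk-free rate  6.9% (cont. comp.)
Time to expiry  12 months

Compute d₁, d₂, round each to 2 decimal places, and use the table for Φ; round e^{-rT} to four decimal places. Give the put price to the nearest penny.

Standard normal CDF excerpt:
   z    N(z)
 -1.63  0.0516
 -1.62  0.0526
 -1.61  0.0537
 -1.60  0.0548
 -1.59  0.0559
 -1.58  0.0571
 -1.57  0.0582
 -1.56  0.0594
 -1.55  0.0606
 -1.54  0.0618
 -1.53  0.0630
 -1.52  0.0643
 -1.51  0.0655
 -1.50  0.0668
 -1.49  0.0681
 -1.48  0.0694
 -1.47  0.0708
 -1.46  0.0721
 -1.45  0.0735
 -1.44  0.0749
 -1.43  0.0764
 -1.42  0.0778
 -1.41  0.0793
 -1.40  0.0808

£0.49

σ√T = 0.16·√1 = 0.1600
d₁ = [ln(125/105) + (0.069 + 0.16²/2)·1] / 0.1600 = [0.1744 + 0.0818] / 0.1600 = 1.6010 ≈ 1.60
d₂ = d₁ − σ√T = 1.6010 − 0.1600 = 1.4410 ≈ 1.44
e^(−rT) = e^(−0.069·1) = 0.9333
P = 105·0.9333·N(-1.44) − 125·N(-1.60) = 105·0.9333·0.0749 − 125·0.0548 = 7.3399 − 6.8500 = 0.4899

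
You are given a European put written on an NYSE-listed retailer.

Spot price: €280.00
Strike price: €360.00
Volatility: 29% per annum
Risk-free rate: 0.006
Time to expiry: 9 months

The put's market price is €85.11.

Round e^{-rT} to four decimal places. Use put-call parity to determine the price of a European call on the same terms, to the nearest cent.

e^(−rT) = e^(−0.006·0.75) = 0.9955
Put-call parity: C − P = S − K·e^(−rT) = 280 − 360·0.9955 = 280 − 358.3800 = -78.3800
C = P + (C − P) = 85.11 + (-78.3800) = 6.7300

€6.73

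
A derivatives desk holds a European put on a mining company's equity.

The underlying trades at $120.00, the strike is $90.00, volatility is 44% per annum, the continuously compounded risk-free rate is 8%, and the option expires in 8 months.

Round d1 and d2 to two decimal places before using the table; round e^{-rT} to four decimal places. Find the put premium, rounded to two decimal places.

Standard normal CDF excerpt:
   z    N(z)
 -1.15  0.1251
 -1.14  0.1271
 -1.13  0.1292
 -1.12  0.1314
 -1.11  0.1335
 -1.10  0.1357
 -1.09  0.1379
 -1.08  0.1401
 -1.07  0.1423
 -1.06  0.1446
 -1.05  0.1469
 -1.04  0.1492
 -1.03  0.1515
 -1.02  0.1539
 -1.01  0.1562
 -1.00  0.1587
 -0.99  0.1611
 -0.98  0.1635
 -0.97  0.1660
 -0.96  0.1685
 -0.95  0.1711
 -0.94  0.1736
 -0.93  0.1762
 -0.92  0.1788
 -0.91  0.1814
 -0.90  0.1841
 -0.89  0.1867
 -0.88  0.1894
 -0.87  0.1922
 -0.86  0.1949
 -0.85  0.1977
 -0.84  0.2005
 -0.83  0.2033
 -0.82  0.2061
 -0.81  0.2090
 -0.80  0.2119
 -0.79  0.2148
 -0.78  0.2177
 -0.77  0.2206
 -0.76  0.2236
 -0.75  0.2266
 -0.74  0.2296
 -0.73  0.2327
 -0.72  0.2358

$3.32

T = 0.6667;  σ√T = 0.3593
d₁ = [ln(120/90) + (0.08 + 0.44²/2)·0.6667] / 0.3593 = [0.2877 + 0.1179] / 0.3593 = 1.1288 ⇒ 1.13
d₂ = d₁ − σ√T = 1.1288 − 0.3593 = 0.7696 ⇒ 0.77
exp(−rT) = exp(−0.08·0.6667) = 0.9481
P = 90·0.9481·N(-0.77) − 120·N(-1.13) = 90·0.9481·0.2206 − 120·0.1292 = 18.8236 − 15.5040 = 3.3196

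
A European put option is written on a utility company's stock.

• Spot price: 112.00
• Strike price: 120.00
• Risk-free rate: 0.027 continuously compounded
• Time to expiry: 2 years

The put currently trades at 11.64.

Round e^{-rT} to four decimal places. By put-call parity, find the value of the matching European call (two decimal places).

9.95

exp(−rT) = exp(−0.027·2) = 0.9474
Put-call parity: C − P = S − K·e^(−rT) = 112 − 120·0.9474 = 112 − 113.6880 = -1.6880
C = P + (C − P) = 11.64 + (-1.6880) = 9.9520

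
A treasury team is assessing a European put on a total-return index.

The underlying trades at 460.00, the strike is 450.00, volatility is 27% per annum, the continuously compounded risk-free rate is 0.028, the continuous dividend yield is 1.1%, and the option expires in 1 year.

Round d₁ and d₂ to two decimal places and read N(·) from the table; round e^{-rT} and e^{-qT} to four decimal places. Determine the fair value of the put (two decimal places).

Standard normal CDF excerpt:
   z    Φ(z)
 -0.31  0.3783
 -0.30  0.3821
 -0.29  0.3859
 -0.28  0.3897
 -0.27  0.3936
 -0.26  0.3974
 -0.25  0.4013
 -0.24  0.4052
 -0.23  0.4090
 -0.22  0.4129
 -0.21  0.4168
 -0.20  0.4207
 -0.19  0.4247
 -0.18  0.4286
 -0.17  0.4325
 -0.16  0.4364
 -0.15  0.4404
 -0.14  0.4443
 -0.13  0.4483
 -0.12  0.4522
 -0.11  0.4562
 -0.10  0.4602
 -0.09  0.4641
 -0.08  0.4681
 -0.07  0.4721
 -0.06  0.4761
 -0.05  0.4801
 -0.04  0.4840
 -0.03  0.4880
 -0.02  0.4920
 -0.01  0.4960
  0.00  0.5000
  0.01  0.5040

T = 1;  σ√T = 0.2700
d₁ = [ln(460/450) + (0.028 − 0.011 + 0.27²/2)·1] / 0.2700 = [0.0220 + 0.0535] / 0.2700 = 0.2794 which rounds to 0.28
d₂ = d₁ − σ√T = 0.2794 − 0.2700 = 0.0094 which rounds to 0.01
e^(−qT) = e^(−0.011·1) = 0.9891;  e^(−rT) = e^(−0.028·1) = 0.9724
N(−d₂) = N(-0.01) = 0.4960;  N(−d₁) = N(-0.28) = 0.3897
P = 450·0.9724·0.4960 − 460·0.9891·0.3897 = 217.0397 − 177.3080 = 39.7316

39.73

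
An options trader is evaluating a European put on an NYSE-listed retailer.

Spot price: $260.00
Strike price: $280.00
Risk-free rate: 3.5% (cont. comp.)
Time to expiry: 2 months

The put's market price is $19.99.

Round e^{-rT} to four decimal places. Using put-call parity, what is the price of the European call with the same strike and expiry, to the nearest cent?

$1.61

exp(−rT) = exp(−0.035·0.1667) = 0.9942
Put-call parity: C − P = S − K·e^(−rT) = 260 − 280·0.9942 = 260 − 278.3760 = -18.3760
C = P + (C − P) = 19.99 + (-18.3760) = 1.6140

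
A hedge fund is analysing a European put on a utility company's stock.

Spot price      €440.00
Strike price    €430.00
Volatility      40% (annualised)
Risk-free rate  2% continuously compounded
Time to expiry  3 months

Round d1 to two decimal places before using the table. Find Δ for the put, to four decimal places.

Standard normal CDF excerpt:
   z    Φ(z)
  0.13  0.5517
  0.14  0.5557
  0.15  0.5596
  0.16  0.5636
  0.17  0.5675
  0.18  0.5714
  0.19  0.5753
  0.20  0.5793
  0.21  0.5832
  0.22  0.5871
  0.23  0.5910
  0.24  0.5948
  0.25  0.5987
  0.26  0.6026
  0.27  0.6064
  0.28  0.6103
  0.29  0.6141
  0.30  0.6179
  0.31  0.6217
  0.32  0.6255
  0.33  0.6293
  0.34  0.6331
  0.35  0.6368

T = 0.25;  σ√T = 0.2000
d₁ = [ln(440/430) + (0.02 + ½·0.4²)·0.25] / (σ√T) = (0.0230 + 0.0250) / 0.2000 = 0.2399 → 0.24
N(d₁) = N(0.24) = 0.5948
Δ_put = N(d₁) − 1 = 0.5948 − 1 = -0.4052

-0.4052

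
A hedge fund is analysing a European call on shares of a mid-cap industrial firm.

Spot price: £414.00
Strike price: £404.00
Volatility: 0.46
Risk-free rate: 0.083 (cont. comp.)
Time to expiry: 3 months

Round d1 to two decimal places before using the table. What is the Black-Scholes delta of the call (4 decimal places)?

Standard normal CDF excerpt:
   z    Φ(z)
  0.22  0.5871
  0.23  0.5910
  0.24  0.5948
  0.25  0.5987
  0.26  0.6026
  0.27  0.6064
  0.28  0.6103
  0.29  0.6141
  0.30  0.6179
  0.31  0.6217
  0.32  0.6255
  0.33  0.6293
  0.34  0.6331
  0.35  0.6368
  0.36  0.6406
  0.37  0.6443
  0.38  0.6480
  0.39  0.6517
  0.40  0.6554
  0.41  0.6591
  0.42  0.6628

0.6217

σ√T = 0.46·√0.25 = 0.2300
d₁ = [ln(414/404) + (0.083 + ½·0.46²)·0.25] / (σ√T) = (0.0245 + 0.0472) / 0.2300 = 0.3115 ⇒ 0.31
N(d₁) = N(0.31) = 0.6217
Δ_call = N(d₁) = 0.6217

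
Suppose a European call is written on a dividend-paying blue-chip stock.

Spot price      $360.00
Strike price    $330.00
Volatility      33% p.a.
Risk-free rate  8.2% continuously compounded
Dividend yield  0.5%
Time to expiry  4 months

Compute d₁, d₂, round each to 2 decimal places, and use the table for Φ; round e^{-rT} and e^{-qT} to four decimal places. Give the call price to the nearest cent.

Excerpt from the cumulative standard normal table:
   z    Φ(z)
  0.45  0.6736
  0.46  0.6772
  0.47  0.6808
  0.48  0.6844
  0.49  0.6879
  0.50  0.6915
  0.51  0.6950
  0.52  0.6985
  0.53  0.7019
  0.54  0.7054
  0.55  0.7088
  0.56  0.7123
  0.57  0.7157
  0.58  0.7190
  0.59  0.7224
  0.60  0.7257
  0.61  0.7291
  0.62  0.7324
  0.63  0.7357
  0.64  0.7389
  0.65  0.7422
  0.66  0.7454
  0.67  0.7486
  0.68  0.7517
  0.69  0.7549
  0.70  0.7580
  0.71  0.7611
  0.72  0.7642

$49.27

σ√T = 0.33 × 0.5774 = 0.1905
ln(S/K) + (r − q + σ²/2)T = ln(360/330) + (0.082 − 0.005 + 0.33²/2)·0.3333 = 0.0870 + 0.0438 = 0.1308
d₁ = 0.1308 / 0.1905 = 0.6867 ≈ 0.69
d₂ = d₁ − σ√T = 0.6867 − 0.1905 = 0.4961 ≈ 0.50
exp(−qT) = exp(−0.005·0.3333) = 0.9983;  exp(−rT) = exp(−0.082·0.3333) = 0.9730
C = 360·0.9983·N(0.69) − 330·0.9730·N(0.50) = 360·0.9983·0.7549 − 330·0.9730·0.6915 = 271.3020 − 222.0337 = 49.2683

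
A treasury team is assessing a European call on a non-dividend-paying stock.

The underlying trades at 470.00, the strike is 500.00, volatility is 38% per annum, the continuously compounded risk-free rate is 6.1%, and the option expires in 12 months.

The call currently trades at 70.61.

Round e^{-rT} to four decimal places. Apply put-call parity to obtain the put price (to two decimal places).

exp(−rT) = exp(−0.061·1) = 0.9408
Put-call parity: C − P = S − K·e^(−rT) = 470 − 500·0.9408 = 470 − 470.4000 = -0.4000
P = C − (C − P) = 70.61 − (-0.4000) = 71.0100

71.01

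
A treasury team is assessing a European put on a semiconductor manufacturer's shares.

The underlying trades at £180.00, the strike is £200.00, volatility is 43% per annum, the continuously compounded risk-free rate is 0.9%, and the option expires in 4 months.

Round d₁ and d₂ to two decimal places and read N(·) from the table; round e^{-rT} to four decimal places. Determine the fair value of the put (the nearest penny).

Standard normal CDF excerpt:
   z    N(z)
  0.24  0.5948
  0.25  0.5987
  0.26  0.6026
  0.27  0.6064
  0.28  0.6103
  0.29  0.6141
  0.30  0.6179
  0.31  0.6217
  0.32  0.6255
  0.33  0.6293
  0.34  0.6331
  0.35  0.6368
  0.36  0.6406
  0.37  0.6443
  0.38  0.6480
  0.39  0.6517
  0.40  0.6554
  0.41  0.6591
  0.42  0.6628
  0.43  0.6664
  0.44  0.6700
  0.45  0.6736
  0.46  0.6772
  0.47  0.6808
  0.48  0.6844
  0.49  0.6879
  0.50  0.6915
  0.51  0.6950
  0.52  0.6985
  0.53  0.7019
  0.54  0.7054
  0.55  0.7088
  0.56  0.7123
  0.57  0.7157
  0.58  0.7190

£30.12

σ√T = 0.43 × 0.5774 = 0.2483
d₁ = [ln(180/200) + (0.009 + ½·0.43²)·0.3333] / (σ√T) = (-0.1054 + 0.0338) / 0.2483 = -0.2882 ⇒ -0.29
d₂ = -0.2882 − 0.2483 = -0.5364 ⇒ -0.54
e^(−rT) = e^(−0.009·0.3333) = 0.9970
P = 200·0.9970·N(0.54) − 180·N(0.29) = 200·0.9970·0.7054 − 180·0.6141 = 140.6568 − 110.5380 = 30.1188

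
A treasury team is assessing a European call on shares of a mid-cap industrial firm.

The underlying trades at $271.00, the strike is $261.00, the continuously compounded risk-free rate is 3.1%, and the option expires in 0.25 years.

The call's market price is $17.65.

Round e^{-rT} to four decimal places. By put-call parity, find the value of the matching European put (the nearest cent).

$5.64

e^(−rT) = e^(−0.031·0.25) = 0.9923
Put-call parity: C − P = S − K·e^(−rT) = 271 − 261·0.9923 = 271 − 258.9903 = 12.0097
P = C − (C − P) = 17.65 − (12.0097) = 5.6403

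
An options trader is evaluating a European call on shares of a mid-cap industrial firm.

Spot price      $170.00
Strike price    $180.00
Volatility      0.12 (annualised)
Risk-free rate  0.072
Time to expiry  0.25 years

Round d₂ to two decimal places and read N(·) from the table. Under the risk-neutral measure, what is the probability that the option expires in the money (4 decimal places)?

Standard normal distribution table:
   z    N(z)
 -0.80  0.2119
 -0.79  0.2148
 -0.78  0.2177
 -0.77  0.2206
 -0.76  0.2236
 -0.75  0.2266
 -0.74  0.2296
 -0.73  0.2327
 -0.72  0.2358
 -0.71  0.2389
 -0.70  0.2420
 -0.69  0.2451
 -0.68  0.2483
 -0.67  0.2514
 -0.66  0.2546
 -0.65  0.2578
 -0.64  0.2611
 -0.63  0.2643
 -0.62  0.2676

σ√T = 0.12 × 0.5000 = 0.0600
d₁ = [ln(170/180) + (0.072 + 0.12²/2)·0.25] / 0.0600 = [-0.0572 + 0.0198] / 0.0600 = -0.6226 → -0.62
d₂ = d₁ − σ√T = -0.6226 − 0.0600 = -0.6826 → -0.68
Risk-neutral Pr[S_T > K] = N(d₂) = N(-0.68) = 0.2483

0.2483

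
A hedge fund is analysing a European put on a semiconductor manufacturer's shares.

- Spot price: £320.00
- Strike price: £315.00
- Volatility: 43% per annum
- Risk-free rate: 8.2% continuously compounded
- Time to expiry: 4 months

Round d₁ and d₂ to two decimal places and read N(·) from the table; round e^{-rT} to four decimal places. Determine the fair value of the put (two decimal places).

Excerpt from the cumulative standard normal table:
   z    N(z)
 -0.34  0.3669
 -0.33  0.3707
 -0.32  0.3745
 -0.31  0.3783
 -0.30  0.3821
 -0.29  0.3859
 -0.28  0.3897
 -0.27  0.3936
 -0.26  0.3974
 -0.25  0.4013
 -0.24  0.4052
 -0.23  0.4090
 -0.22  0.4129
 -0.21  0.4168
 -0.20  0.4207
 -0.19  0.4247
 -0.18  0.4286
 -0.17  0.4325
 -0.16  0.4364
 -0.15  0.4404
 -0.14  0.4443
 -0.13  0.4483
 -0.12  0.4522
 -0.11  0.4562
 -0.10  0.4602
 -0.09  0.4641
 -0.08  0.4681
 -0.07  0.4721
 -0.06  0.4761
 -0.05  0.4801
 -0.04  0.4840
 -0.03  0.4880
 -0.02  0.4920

£24.88

T = 0.3333;  σ√T = 0.2483
d₁ = [ln(320/315) + (0.082 + 0.43²/2)·0.3333] / 0.2483 = [0.0157 + 0.0581] / 0.2483 = 0.2977 ≈ 0.30
d₂ = d₁ − σ√T = 0.2977 − 0.2483 = 0.0494 ≈ 0.05
e^(−rT) = e^(−0.082·0.3333) = 0.9730
N(−d₂) = N(-0.05) = 0.4801;  N(−d₁) = N(-0.30) = 0.3821
P = 315·0.9730·0.4801 − 320·0.3821 = 147.1482 − 122.2720 = 24.8762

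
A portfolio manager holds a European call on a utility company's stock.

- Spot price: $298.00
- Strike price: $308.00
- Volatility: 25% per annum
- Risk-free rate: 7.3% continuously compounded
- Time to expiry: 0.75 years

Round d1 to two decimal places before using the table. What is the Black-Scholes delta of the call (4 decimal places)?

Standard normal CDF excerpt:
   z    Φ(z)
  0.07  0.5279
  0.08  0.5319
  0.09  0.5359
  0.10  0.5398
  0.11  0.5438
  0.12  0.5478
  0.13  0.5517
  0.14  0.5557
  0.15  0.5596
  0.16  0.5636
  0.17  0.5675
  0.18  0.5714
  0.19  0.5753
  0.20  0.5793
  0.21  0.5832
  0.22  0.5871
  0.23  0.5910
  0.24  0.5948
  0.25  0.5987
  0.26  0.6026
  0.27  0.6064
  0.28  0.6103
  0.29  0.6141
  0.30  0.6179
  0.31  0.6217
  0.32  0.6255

0.5832

σ√T = 0.25 × 0.8660 = 0.2165
d₁ = [ln(298/308) + (0.073 + 0.25²/2)·0.75] / 0.2165 = [-0.0330 + 0.0782] / 0.2165 = 0.2087 which rounds to 0.21
N(d₁) = N(0.21) = 0.5832
Δ_call = N(d₁) = 0.5832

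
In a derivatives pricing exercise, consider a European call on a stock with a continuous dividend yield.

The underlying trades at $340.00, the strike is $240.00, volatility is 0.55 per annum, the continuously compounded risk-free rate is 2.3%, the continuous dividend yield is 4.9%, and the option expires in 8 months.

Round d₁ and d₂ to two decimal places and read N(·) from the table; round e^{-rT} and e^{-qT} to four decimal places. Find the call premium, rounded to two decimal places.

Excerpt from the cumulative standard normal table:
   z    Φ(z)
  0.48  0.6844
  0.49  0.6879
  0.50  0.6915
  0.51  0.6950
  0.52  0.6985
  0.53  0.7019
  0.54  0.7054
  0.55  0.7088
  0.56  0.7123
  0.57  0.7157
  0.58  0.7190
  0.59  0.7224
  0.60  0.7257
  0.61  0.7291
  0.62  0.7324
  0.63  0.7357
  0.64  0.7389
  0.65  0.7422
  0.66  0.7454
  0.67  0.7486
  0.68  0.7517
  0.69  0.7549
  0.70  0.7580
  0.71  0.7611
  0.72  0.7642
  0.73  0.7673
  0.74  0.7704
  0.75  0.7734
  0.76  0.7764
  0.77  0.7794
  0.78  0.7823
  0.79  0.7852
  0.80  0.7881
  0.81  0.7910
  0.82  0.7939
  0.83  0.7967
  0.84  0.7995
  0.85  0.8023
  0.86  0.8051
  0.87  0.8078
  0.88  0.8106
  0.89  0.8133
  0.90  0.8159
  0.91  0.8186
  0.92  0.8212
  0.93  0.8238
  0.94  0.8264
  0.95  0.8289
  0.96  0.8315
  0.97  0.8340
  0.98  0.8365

T = 0.6667;  σ√T = 0.4491
ln(S/K) + (r − q + σ²/2)T = ln(340/240) + (0.023 − 0.049 + 0.55²/2)·0.6667 = 0.3483 + 0.0835 = 0.4318
d₁ = 0.4318 / 0.4491 = 0.9616 → 0.96
d₂ = d₁ − σ√T = 0.9616 − 0.4491 = 0.5125 → 0.51
exp(−qT) = exp(−0.049·0.6667) = 0.9679;  exp(−rT) = exp(−0.023·0.6667) = 0.9848
C = 340·0.9679·N(0.96) − 240·0.9848·N(0.51) = 340·0.9679·0.8315 − 240·0.9848·0.6950 = 273.6350 − 164.2646 = 109.3704

$109.37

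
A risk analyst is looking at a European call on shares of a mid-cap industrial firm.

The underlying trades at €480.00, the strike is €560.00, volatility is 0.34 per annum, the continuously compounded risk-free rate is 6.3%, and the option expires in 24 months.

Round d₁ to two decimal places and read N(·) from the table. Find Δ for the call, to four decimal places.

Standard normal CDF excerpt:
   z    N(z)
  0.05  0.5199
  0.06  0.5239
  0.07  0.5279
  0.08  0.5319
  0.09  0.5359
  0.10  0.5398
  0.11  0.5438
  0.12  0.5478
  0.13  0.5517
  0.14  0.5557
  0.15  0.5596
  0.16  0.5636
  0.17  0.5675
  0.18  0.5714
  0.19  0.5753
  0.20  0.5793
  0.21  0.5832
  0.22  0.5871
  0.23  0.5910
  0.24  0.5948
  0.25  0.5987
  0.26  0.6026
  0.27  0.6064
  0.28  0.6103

T = 2;  σ√T = 0.4808
d₁ = [ln(480/560) + (0.063 + ½·0.34²)·2] / (σ√T) = (-0.1542 + 0.2416) / 0.4808 = 0.1819 ⇒ 0.18
N(d₁) = N(0.18) = 0.5714
Δ_call = N(d₁) = 0.5714

0.5714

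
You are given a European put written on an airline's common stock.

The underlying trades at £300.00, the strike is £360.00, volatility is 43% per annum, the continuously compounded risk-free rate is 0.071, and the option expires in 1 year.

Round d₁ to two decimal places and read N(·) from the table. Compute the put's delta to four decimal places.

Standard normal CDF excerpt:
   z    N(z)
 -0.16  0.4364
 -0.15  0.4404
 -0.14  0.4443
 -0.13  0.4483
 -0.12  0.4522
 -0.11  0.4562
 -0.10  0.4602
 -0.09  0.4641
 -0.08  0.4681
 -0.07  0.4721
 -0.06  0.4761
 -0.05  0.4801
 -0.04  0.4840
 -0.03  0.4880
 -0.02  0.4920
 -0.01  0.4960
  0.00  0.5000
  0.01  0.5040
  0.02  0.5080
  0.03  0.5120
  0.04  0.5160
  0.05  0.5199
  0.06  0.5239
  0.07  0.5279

σ√T = 0.43·√1 = 0.4300
d₁ = [ln(300/360) + (0.071 + ½·0.43²)·1] / (σ√T) = (-0.1823 + 0.1634) / 0.4300 = -0.0439 ⇒ -0.04
N(d₁) = N(-0.04) = 0.4840
Δ_put = N(d₁) − 1 = 0.4840 − 1 = -0.5160

-0.5160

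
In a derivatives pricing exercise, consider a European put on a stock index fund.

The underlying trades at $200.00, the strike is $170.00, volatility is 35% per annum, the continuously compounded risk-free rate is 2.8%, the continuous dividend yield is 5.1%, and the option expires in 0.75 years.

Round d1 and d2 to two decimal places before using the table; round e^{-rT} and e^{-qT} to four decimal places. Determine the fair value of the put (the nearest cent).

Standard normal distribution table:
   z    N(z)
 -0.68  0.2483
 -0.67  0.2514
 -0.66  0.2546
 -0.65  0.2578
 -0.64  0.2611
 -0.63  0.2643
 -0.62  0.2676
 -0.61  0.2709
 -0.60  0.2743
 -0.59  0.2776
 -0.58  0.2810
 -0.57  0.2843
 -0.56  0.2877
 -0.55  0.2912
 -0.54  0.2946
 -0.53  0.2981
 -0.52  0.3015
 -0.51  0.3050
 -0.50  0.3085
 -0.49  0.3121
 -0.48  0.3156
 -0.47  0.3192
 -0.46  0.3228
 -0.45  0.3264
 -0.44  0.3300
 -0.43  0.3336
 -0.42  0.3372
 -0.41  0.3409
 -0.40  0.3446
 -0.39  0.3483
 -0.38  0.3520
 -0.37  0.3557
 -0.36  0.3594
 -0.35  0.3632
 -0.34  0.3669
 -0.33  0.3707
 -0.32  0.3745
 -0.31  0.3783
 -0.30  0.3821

$10.83

σ√T = 0.35 × 0.8660 = 0.3031
d₁ = [ln(200/170) + (0.028 − 0.051 + ½·0.35²)·0.75] / (σ√T) = (0.1625 + 0.0287) / 0.3031 = 0.6308 ⇒ 0.63
d₂ = 0.6308 − 0.3031 = 0.3277 ⇒ 0.33
exp(−qT) = exp(−0.051·0.75) = 0.9625;  exp(−rT) = exp(−0.028·0.75) = 0.9792
N(−d₂) = N(-0.33) = 0.3707;  N(−d₁) = N(-0.63) = 0.2643
P = 170·0.9792·0.3707 − 200·0.9625·0.2643 = 61.7082 − 50.8777 = 10.8305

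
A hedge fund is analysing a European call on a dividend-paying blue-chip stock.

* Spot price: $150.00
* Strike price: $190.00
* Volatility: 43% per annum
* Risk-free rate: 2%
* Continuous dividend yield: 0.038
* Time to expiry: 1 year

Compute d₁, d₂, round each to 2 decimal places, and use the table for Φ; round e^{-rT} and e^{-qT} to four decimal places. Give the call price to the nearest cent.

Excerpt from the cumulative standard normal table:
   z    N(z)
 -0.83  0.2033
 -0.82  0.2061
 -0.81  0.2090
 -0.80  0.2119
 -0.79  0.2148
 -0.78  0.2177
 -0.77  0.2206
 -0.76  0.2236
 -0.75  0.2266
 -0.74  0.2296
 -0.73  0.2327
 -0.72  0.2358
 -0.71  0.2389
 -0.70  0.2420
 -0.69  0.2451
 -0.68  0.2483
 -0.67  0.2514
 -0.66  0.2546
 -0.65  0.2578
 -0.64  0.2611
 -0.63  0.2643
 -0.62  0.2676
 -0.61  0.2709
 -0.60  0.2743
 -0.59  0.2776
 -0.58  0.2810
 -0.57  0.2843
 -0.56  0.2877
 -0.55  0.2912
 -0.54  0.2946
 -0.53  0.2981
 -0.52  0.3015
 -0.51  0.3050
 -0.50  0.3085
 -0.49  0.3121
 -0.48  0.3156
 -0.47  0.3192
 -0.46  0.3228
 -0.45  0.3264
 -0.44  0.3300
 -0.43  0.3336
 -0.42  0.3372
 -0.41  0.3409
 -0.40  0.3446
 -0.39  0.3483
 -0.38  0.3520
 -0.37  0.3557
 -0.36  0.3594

$11.91

σ√T = 0.43·√1 = 0.4300
d₁ = [ln(150/190) + (0.02 − 0.038 + ½·0.43²)·1] / (σ√T) = (-0.2364 + 0.0744) / 0.4300 = -0.3766 ≈ -0.38
d₂ = -0.3766 − 0.4300 = -0.8066 ≈ -0.81
exp(−qT) = exp(−0.038·1) = 0.9627;  exp(−rT) = exp(−0.02·1) = 0.9802
N(d₁) = N(-0.38) = 0.3520;  N(d₂) = N(-0.81) = 0.2090
C = 150·0.9627·0.3520 − 190·0.9802·0.2090 = 50.8306 − 38.9237 = 11.9068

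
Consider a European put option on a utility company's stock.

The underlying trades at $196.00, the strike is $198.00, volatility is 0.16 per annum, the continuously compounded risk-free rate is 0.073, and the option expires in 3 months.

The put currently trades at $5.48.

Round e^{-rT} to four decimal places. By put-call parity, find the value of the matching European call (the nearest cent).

e^(−rT) = e^(−0.073·0.25) = 0.9819
Put-call parity: C − P = S − K·e^(−rT) = 196 − 198·0.9819 = 196 − 194.4162 = 1.5838
C = P + (C − P) = 5.48 + (1.5838) = 7.0638

$7.06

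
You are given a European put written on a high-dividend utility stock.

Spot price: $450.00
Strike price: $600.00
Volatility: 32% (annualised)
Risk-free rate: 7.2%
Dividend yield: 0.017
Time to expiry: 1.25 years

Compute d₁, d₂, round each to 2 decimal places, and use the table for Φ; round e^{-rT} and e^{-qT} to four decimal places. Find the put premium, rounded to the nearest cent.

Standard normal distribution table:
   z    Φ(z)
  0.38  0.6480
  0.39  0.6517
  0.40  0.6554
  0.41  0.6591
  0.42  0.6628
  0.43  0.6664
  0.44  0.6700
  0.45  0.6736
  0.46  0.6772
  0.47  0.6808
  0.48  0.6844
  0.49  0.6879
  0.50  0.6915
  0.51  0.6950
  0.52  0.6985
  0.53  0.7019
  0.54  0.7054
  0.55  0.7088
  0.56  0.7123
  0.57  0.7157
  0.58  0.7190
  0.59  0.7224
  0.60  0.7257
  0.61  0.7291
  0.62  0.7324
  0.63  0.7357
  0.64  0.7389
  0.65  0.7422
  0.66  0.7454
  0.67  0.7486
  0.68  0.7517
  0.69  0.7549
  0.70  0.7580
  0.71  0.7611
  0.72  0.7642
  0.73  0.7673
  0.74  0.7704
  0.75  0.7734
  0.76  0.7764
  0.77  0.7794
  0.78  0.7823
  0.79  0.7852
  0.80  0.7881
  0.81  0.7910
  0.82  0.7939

$136.97

T = 1.25;  σ√T = 0.3578
d₁ = [ln(450/600) + (0.072 − 0.017 + ½·0.32²)·1.25] / (σ√T) = (-0.2877 + 0.1327) / 0.3578 = -0.4330 → -0.43
d₂ = -0.4330 − 0.3578 = -0.7908 → -0.79
exp(−qT) = exp(−0.017·1.25) = 0.9790;  exp(−rT) = exp(−0.072·1.25) = 0.9139
N(−d₂) = N(0.79) = 0.7852;  N(−d₁) = N(0.43) = 0.6664
P = 600·0.9139·0.7852 − 450·0.9790·0.6664 = 430.5566 − 293.5825 = 136.9740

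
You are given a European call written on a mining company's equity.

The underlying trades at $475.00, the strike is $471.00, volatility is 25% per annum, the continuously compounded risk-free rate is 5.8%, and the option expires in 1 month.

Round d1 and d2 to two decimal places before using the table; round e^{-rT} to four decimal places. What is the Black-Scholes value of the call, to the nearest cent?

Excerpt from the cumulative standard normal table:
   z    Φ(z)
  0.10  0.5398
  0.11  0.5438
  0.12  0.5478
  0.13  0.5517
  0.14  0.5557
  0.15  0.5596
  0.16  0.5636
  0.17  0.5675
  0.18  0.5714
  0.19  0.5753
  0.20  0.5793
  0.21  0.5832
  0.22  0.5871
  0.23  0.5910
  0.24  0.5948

$16.57

σ√T = 0.25 × 0.2887 = 0.0722
d₁ = [ln(475/471) + (0.058 + 0.25²/2)·0.08333] / 0.0722 = [0.0085 + 0.0074] / 0.0722 = 0.2202 which rounds to 0.22
d₂ = d₁ − σ√T = 0.2202 − 0.0722 = 0.1481 which rounds to 0.15
e^(−rT) = e^(−0.058·0.08333) = 0.9952
C = 475·N(0.22) − 471·0.9952·N(0.15) = 475·0.5871 − 471·0.9952·0.5596 = 278.8725 − 262.3065 = 16.5660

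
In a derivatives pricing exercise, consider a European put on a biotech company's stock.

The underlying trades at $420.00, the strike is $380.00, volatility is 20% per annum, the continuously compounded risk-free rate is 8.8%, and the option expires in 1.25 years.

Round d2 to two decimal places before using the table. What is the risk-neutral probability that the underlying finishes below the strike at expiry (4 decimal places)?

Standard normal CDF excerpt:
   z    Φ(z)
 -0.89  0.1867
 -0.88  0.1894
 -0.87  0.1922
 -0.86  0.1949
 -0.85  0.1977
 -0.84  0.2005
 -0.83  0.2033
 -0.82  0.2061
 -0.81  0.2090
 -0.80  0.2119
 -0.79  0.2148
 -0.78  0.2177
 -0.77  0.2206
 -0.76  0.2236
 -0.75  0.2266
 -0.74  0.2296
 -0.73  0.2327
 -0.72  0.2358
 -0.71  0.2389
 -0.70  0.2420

0.2033

T = 1.25;  σ√T = 0.2236
ln(S/K) + (r + σ²/2)T = ln(420/380) + (0.088 + 0.2²/2)·1.25 = 0.1001 + 0.1350 = 0.2351
d₁ = 0.2351 / 0.2236 = 1.0513 ≈ 1.05
d₂ = d₁ − σ√T = 1.0513 − 0.2236 = 0.8277 ≈ 0.83
Risk-neutral Pr[S_T < K] = N(−d₂) = N(-0.83) = 0.2033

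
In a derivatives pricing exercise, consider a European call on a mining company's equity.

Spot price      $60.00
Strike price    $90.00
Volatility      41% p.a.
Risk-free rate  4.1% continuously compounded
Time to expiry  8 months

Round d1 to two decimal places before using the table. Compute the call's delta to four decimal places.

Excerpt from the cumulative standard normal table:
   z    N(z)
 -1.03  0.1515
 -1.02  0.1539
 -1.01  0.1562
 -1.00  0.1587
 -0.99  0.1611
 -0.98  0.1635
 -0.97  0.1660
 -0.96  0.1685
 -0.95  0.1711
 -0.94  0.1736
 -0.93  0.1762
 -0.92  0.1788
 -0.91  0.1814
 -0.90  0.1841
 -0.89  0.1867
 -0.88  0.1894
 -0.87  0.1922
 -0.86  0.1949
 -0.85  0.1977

σ√T = 0.41 × 0.8165 = 0.3348
d₁ = [ln(60/90) + (0.041 + 0.41²/2)·0.6667] / 0.3348 = [-0.4055 + 0.0834] / 0.3348 = -0.9622 which rounds to -0.96
N(d₁) = N(-0.96) = 0.1685
Δ_call = N(d₁) = 0.1685

0.1685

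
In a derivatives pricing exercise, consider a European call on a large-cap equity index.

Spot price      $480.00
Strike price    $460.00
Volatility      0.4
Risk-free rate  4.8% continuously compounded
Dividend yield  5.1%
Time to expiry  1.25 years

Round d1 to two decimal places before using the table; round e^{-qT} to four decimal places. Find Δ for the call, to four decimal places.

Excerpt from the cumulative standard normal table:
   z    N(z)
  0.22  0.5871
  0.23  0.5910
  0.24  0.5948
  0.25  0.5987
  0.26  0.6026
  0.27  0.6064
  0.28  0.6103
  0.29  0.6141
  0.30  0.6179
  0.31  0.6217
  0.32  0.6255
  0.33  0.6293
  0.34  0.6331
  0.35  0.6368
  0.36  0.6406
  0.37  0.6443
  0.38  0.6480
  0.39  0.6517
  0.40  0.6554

σ√T = 0.4 × 1.1180 = 0.4472
d₁ = [ln(480/460) + (0.048 − 0.051 + 0.4²/2)·1.25] / 0.4472 = [0.0426 + 0.0963] / 0.4472 = 0.3104 ≈ 0.31
N(d₁) = N(0.31) = 0.6217
Δ_call = e^(−qT)·N(d₁) = 0.9382·0.6217 = 0.5833

0.5833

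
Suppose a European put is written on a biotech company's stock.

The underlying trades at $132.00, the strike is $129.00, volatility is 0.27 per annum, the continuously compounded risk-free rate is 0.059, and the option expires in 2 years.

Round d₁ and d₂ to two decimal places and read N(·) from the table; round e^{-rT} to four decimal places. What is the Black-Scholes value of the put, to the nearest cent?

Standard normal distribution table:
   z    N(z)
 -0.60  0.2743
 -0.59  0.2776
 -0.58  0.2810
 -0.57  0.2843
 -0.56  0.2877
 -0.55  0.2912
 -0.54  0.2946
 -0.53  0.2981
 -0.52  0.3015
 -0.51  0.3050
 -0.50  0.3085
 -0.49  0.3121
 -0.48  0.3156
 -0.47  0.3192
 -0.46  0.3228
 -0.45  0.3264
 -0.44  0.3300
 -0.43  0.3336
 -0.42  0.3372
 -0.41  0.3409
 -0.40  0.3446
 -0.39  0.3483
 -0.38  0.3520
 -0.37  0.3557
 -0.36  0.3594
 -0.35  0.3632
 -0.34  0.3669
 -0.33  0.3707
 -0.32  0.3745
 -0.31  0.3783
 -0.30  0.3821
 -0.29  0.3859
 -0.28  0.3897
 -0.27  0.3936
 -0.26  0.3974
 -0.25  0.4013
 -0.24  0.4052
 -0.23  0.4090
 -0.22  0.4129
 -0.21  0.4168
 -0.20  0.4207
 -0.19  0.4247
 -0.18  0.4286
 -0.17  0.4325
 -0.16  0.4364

σ√T = 0.27·√2 = 0.3818
ln(S/K) + (r + σ²/2)T = ln(132/129) + (0.059 + 0.27²/2)·2 = 0.0230 + 0.1909 = 0.2139
d₁ = 0.2139 / 0.3818 = 0.5602 ⇒ 0.56
d₂ = d₁ − σ√T = 0.5602 − 0.3818 = 0.1783 ⇒ 0.18
exp(−rT) = exp(−0.059·2) = 0.8887
N(−d₂) = N(-0.18) = 0.4286;  N(−d₁) = N(-0.56) = 0.2877
P = 129·0.8887·0.4286 − 132·0.2877 = 49.1357 − 37.9764 = 11.1593

$11.16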